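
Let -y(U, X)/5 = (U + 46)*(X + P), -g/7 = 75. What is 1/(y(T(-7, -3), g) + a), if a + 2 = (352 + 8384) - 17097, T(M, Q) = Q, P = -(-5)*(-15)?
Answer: 1/120637 ≈ 8.2893e-6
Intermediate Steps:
P = -75 (P = -5*15 = -75)
a = -8363 (a = -2 + ((352 + 8384) - 17097) = -2 + (8736 - 17097) = -2 - 8361 = -8363)
g = -525 (g = -7*75 = -525)
y(U, X) = -5*(-75 + X)*(46 + U) (y(U, X) = -5*(U + 46)*(X - 75) = -5*(46 + U)*(-75 + X) = -5*(-75 + X)*(46 + U))
1/(y(T(-7, -3), g) + a) = 1/((17250 - 230*(-525) + 375*(-3) - 5*(-3)*(-525)) - 8363) = 1/((17250 + 120750 - 1125 - 7875) - 8363) = 1/(129000 - 8363) = 1/120637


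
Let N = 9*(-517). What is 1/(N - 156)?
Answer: -1/4809 ≈ -0.00020794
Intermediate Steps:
N = -4653
1/(N - 156) = 1/(-4653 - 156) = 1/(-4809) = -1/4809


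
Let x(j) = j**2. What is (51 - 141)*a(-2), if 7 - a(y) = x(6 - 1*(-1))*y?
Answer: -9450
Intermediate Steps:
a(y) = 7 - 49*y (a(y) = 7 - (6 - 1*(-1))**2*y = 7 - (6 + 1)**2*y = 7 - 7**2*y = 7 - 49*y)
(51 - 141)*a(-2) = (51 - 141)*(7 - 49*(-2)) = -90*(7 + 98) = -90*105 = -9450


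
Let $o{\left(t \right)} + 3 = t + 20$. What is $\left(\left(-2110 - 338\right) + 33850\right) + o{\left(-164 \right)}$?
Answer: $31255$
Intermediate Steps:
$o{\left(t \right)} = 17 + t$ ($o{\left(t \right)} = -3 + \left(t + 20\right) = -3 + \left(20 + t\right) = 17 + t$)
$\left(\left(-2110 - 338\right) + 33850\right) + o{\left(-164 \right)} = \left(\left(-2110 - 338\right) + 33850\right) + \left(17 - 164\right) = \left(-2448 + 33850\right) - 147 = 31402 - 147 = 31255$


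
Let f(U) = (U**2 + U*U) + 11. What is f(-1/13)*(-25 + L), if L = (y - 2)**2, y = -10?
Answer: 221459/169 ≈ 1310.4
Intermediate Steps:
f(U) = 11 + 2*U**2 (f(U) = (U**2 + U**2) + 11 = 2*U**2 + 11 = 11 + 2*U**2)
L = 144 (L = (-10 - 2)**2 = (-12)**2 = 144)
f(-1/13)*(-25 + L) = (11 + 2*(-1/13)**2)*(-25 + 144) = (11 + 2*(-1*1/13)**2)*119 = (11 + 2*(-1/13)**2)*119 = (11 + 2*(1/169))*119 = (11 + 2/169)*119 = (1861/169)*119 = 221459/169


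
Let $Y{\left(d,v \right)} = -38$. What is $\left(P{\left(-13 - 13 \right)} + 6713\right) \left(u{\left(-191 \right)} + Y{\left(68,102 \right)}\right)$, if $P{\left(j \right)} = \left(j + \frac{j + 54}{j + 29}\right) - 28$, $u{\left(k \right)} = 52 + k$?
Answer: $-1180295$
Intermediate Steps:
$P{\left(j \right)} = -28 + j + \frac{54 + j}{29 + j}$ ($P{\left(j \right)} = \left(j + \frac{54 + j}{29 + j}\right) - 28 = -28 + j + \frac{54 + j}{29 + j}$)
$\left(P{\left(-13 - 13 \right)} + 6713\right) \left(u{\left(-191 \right)} + Y{\left(68,102 \right)}\right) = \left(\frac{-758 + \left(-13 - 13\right)^{2} + 2 \left(-13 - 13\right)}{29 - 26} + 6713\right) \left(\left(52 - 191\right) - 38\right) = \left(\frac{-758 + \left(-26\right)^{2} + 2 \left(-26\right)}{29 - 26} + 6713\right) \left(-139 - 38\right) = \left(\frac{-758 + 676 - 52}{3} + 6713\right) \left(-177\right) = \left(\frac{1}{3} \left(-134\right) + 6713\right) \left(-177\right) = \left(- \frac{134}{3} + 6713\right) \left(-177\right) = \frac{20005}{3} \left(-177\right) = -1180295$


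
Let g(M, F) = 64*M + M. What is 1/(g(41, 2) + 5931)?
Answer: 1/8596 ≈ 0.00011633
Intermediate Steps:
g(M, F) = 65*M
1/(g(41, 2) + 5931) = 1/(65*41 + 5931) = 1/(2665 + 5931) = 1/8596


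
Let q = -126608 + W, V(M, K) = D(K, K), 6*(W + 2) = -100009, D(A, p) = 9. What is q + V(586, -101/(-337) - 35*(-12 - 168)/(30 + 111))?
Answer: -859615/6 ≈ -1.4327e+5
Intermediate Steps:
W = -100021/6 (W = -2 + (⅙)*(-100009) = -2 - 100009/6 = -100021/6 ≈ -16670.)
V(M, K) = 9
q = -859669/6 (q = -126608 - 100021/6 = -859669/6 ≈ -1.4328e+5)
q + V(586, -101/(-337) - 35*(-12 - 168)/(30 + 111)) = -859669/6 + 9 = -859615/6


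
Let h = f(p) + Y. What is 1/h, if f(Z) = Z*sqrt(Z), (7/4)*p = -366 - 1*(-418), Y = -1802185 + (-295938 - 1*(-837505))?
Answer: -216195987/272540548240510 - 1456*sqrt(91)/136270274120255 ≈ -7.9336e-7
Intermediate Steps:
Y = -1260618 (Y = -1802185 + (-295938 + 837505) = -1802185 + 541567 = -1260618)
p = 208/7 (p = 4*(-366 - 1*(-418))/7 = 4*(-366 + 418)/7 = (4/7)*52 = 208/7 ≈ 29.714)
f(Z) = Z**(3/2)
h = -1260618 + 832*sqrt(91)/49 (h = (208/7)**(3/2) - 1260618 = 832*sqrt(91)/49 - 1260618 = -1260618 + 832*sqrt(91)/49 ≈ -1.2605e+6)
1/h = 1/(-1260618 + 832*sqrt(91)/49)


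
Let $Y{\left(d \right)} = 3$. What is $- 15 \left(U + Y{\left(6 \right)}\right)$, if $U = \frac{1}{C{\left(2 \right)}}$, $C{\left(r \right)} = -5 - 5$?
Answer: $- \frac{87}{2} \approx -43.5$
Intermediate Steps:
$C{\left(r \right)} = -10$ ($C{\left(r \right)} = -5 - 5 = -10$)
$U = - \frac{1}{10}$ ($U = \frac{1}{-10} = - \frac{1}{10} \approx -0.1$)
$- 15 \left(U + Y{\left(6 \right)}\right) = - 15 \left(- \frac{1}{10} + 3\right) = \left(-15\right) \frac{29}{10} = - \frac{87}{2}$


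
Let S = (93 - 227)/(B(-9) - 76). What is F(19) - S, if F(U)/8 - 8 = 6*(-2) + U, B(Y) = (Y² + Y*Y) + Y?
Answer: 9374/77 ≈ 121.74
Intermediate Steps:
B(Y) = Y + 2*Y² (B(Y) = (Y² + Y²) + Y = 2*Y² + Y = Y + 2*Y²)
F(U) = -32 + 8*U (F(U) = 64 + 8*(6*(-2) + U) = 64 + 8*(-12 + U) = 64 + (-96 + 8*U) = -32 + 8*U)
S = -134/77 (S = (93 - 227)/(-9*(1 + 2*(-9)) - 76) = -134/(-9*(1 - 18) - 76) = -134/(-9*(-17) - 76) = -134/(153 - 76) = -134/77 ≈ -1.7403)
F(19) - S = (-32 + 8*19) - 1*(-134/77) = (-32 + 152) + 134/77 = 120 + 134/77 = 9374/77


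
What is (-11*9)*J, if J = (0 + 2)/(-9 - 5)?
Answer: 99/7 ≈ 14.143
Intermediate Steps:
J = -⅐ (J = 2/(-14) = 2*(-1/14) = -⅐ ≈ -0.14286)
(-11*9)*J = -11*9*(-⅐) = -99*(-⅐) = 99/7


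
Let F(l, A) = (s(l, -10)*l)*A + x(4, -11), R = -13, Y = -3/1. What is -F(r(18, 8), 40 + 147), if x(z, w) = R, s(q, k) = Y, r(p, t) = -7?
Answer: -3914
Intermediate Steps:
Y = -3 (Y = -3*1 = -3)
s(q, k) = -3
x(z, w) = -13
F(l, A) = -13 - 3*A*l (F(l, A) = (-3*l)*A - 13 = -3*A*l - 13 = -13 - 3*A*l)
-F(r(18, 8), 40 + 147) = -(-13 - 3*(40 + 147)*(-7)) = -(-13 - 3*187*(-7)) = -(-13 + 3927) = -1*3914 = -3914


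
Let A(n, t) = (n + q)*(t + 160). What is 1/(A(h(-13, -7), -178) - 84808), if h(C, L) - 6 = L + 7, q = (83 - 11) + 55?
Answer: -1/87202 ≈ -1.1468e-5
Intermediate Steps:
q = 127 (q = 72 + 55 = 127)
h(C, L) = 13 + L (h(C, L) = 6 + (L + 7) = 6 + (7 + L) = 13 + L)
A(n, t) = (127 + n)*(160 + t) (A(n, t) = (n + 127)*(t + 160) = (127 + n)*(160 + t))
1/(A(h(-13, -7), -178) - 84808) = 1/((20320 + 127*(-178) + 160*(13 - 7) + (13 - 7)*(-178)) - 84808) = 1/((20320 - 22606 + 160*6 + 6*(-178)) - 84808) = 1/((20320 - 22606 + 960 - 1068) - 84808) = 1/(-2394 - 84808) = 1/(-87202) = -1/87202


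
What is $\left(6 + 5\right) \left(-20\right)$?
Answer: $-220$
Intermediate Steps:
$\left(6 + 5\right) \left(-20\right) = 11 \left(-20\right) = -220$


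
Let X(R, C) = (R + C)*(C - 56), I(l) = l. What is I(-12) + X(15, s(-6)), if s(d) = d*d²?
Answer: 54660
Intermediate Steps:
s(d) = d³
X(R, C) = (-56 + C)*(C + R) (X(R, C) = (C + R)*(-56 + C) = (-56 + C)*(C + R))
I(-12) + X(15, s(-6)) = -12 + (((-6)³)² - 56*(-6)³ - 56*15 + (-6)³*15) = -12 + ((-216)² - 56*(-216) - 840 - 216*15) = -12 + (46656 + 12096 - 840 - 3240) = -12 + 54672 = 54660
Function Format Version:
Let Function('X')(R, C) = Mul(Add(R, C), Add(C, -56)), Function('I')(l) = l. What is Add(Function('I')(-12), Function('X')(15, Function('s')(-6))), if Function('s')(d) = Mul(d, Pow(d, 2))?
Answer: 54660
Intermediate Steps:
Function('s')(d) = Pow(d, 3)
Function('X')(R, C) = Mul(Add(-56, C), Add(C, R)) (Function('X')(R, C) = Mul(Add(C, R), Add(-56, C)) = Mul(Add(-56, C), Add(C, R)))
Add(Function('I')(-12), Function('X')(15, Function('s')(-6))) = Add(-12, Add(Pow(Pow(-6, 3), 2), Mul(-56, Pow(-6, 3)), Mul(-56, 15), Mul(Pow(-6, 3), 15))) = Add(-12, Add(Pow(-216, 2), Mul(-56, -216), -840, Mul(-216, 15))) = Add(-12, Add(46656, 12096, -840, -3240)) = Add(-12, 54672) = 54660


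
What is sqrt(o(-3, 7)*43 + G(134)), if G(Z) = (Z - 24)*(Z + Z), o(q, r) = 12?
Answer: 2*sqrt(7499) ≈ 173.19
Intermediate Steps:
G(Z) = 2*Z*(-24 + Z) (G(Z) = (-24 + Z)*(2*Z) = 2*Z*(-24 + Z))
sqrt(o(-3, 7)*43 + G(134)) = sqrt(12*43 + 2*134*(-24 + 134)) = sqrt(516 + 2*134*110) = sqrt(516 + 29480) = sqrt(29996) = 2*sqrt(7499)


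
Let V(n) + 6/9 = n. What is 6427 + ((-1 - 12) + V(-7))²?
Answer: 61687/9 ≈ 6854.1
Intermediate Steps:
V(n) = -⅔ + n
6427 + ((-1 - 12) + V(-7))² = 6427 + ((-1 - 12) + (-⅔ - 7))² = 6427 + (-13 - 23/3)² = 6427 + (-62/3)² = 6427 + 3844/9 = 61687/9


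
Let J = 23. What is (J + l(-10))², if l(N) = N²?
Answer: 15129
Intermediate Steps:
(J + l(-10))² = (23 + (-10)²)² = (23 + 100)² = 123² = 15129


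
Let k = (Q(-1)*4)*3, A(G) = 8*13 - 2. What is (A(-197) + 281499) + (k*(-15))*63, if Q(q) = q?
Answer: 292941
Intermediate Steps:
A(G) = 102 (A(G) = 104 - 2 = 102)
k = -12 (k = -1*4*3 = -4*3 = -12)
(A(-197) + 281499) + (k*(-15))*63 = (102 + 281499) - 12*(-15)*63 = 281601 + 180*63 = 281601 + 11340 = 292941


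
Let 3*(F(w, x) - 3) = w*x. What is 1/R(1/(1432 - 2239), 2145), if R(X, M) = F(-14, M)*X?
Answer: 807/10007 ≈ 0.080644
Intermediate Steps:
F(w, x) = 3 + w*x/3 (F(w, x) = 3 + (w*x)/3 = 3 + w*x/3)
R(X, M) = X*(3 - 14*M/3) (R(X, M) = (3 + (1/3)*(-14)*M)*X = (3 - 14*M/3)*X = X*(3 - 14*M/3))
1/R(1/(1432 - 2239), 2145) = 1/((9 - 14*2145)/(3*(1432 - 2239))) = 1/((1/3)*(9 - 30030)/(-807)) = 1/((1/3)*(-1/807)*(-30021)) = 1/(10007/807) = 807/10007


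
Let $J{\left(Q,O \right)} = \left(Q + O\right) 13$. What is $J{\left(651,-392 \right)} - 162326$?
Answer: $-158959$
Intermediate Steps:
$J{\left(Q,O \right)} = 13 O + 13 Q$ ($J{\left(Q,O \right)} = \left(O + Q\right) 13 = 13 O + 13 Q$)
$J{\left(651,-392 \right)} - 162326 = \left(13 \left(-392\right) + 13 \cdot 651\right) - 162326 = \left(-5096 + 8463\right) - 162326 = 3367 - 162326 = -158959$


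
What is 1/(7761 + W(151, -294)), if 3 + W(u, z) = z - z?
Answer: 1/7758 ≈ 0.00012890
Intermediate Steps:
W(u, z) = -3 (W(u, z) = -3 + (z - z) = -3 + 0 = -3)
1/(7761 + W(151, -294)) = 1/(7761 - 3) = 1/7758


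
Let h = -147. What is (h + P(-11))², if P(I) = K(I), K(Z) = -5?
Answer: 23104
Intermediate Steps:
P(I) = -5
(h + P(-11))² = (-147 - 5)² = (-152)² = 23104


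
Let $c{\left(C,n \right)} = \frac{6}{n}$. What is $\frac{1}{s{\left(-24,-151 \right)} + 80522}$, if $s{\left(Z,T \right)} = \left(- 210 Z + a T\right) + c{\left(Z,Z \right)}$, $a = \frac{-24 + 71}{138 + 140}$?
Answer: $\frac{556}{47558139} \approx 1.1691 \cdot 10^{-5}$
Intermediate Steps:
$a = \frac{47}{278} \approx 0.16906$
$s{\left(Z,T \right)} = - 210 Z + \frac{6}{Z} + \frac{47 T}{278}$ ($s{\left(Z,T \right)} = \left(- 210 Z + \frac{47 T}{278}\right) + \frac{6}{Z} = - 210 Z + \frac{6}{Z} + \frac{47 T}{278}$)
$\frac{1}{s{\left(-24,-151 \right)} + 80522} = \frac{1}{\left(\left(-210\right) \left(-24\right) + \frac{6}{-24} + \frac{47}{278} \left(-151\right)\right) + 80522} = \frac{1}{\left(5040 + 6 \left(- \frac{1}{24}\right) - \frac{7097}{278}\right) + 80522} = \frac{1}{\left(5040 - \frac{1}{4} - \frac{7097}{278}\right) + 80522} = \frac{1}{\frac{2787907}{556} + 80522} = \frac{1}{\frac{47558139}{556}} = \frac{556}{47558139}$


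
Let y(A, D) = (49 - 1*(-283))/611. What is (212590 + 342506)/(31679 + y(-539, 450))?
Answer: 113054552/6452067 ≈ 17.522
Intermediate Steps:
y(A, D) = 332/611 (y(A, D) = (49 + 283)*(1/611) = 332*(1/611) = 332/611)
(212590 + 342506)/(31679 + y(-539, 450)) = (212590 + 342506)/(31679 + 332/611) = 555096/(19356201/611) = 555096*(611/19356201) = 113054552/6452067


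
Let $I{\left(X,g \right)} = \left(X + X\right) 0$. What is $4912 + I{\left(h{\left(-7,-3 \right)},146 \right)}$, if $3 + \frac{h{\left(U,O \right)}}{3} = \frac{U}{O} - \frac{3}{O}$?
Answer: $4912$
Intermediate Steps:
$h{\left(U,O \right)} = -9 - \frac{9}{O} + \frac{3 U}{O}$ ($h{\left(U,O \right)} = -9 + 3 \left(\frac{U}{O} - \frac{3}{O}\right) = -9 + 3 \left(- \frac{3}{O} + \frac{U}{O}\right) = -9 + \left(- \frac{9}{O} + \frac{3 U}{O}\right) = -9 - \frac{9}{O} + \frac{3 U}{O}$)
$I{\left(X,g \right)} = 0$ ($I{\left(X,g \right)} = 2 X 0 = 0$)
$4912 + I{\left(h{\left(-7,-3 \right)},146 \right)} = 4912 + 0 = 4912$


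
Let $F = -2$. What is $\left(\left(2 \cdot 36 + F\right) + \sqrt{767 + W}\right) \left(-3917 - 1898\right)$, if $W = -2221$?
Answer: $-407050 - 5815 i \sqrt{1454} \approx -4.0705 \cdot 10^{5} - 2.2173 \cdot 10^{5} i$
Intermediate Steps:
$\left(\left(2 \cdot 36 + F\right) + \sqrt{767 + W}\right) \left(-3917 - 1898\right) = \left(\left(2 \cdot 36 - 2\right) + \sqrt{767 - 2221}\right) \left(-3917 - 1898\right) = \left(\left(72 - 2\right) + \sqrt{-1454}\right) \left(-5815\right) = \left(70 + i \sqrt{1454}\right) \left(-5815\right) = -407050 - 5815 i \sqrt{1454}$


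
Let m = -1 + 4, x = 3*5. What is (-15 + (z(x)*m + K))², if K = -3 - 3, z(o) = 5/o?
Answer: 400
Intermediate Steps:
x = 15
m = 3
K = -6
(-15 + (z(x)*m + K))² = (-15 + ((5/15)*3 - 6))² = (-15 + ((5*(1/15))*3 - 6))² = (-15 + ((⅓)*3 - 6))² = (-15 + (1 - 6))² = (-15 - 5)² = (-20)² = 400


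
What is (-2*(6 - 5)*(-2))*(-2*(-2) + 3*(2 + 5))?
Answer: 100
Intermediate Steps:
(-2*(6 - 5)*(-2))*(-2*(-2) + 3*(2 + 5)) = (-2*1*(-2))*(4 + 3*7) = (-2*(-2))*(4 + 21) = 4*25 = 100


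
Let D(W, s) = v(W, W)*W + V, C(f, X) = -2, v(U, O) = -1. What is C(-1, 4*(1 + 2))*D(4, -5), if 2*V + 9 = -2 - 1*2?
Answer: 21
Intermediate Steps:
V = -13/2 (V = -9/2 + (-2 - 1*2)/2 = -9/2 + (-2 - 2)/2 = -9/2 + (½)*(-4) = -9/2 - 2 = -13/2 ≈ -6.5000)
D(W, s) = -13/2 - W (D(W, s) = -W - 13/2 = -13/2 - W)
C(-1, 4*(1 + 2))*D(4, -5) = -2*(-13/2 - 1*4) = -2*(-13/2 - 4) = -2*(-21/2) = 21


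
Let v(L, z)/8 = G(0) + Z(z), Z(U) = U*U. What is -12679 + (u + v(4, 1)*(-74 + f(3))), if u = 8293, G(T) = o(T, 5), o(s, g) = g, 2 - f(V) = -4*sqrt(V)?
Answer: -7842 + 192*sqrt(3) ≈ -7509.4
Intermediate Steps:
f(V) = 2 + 4*sqrt(V) (f(V) = 2 - (-4)*sqrt(V) = 2 + 4*sqrt(V))
Z(U) = U**2
G(T) = 5
v(L, z) = 40 + 8*z**2 (v(L, z) = 8*(5 + z**2) = 40 + 8*z**2)
-12679 + (u + v(4, 1)*(-74 + f(3))) = -12679 + (8293 + (40 + 8*1**2)*(-74 + (2 + 4*sqrt(3)))) = -12679 + (8293 + (40 + 8*1)*(-72 + 4*sqrt(3))) = -12679 + (8293 + (40 + 8)*(-72 + 4*sqrt(3))) = -12679 + (8293 + 48*(-72 + 4*sqrt(3))) = -12679 + (8293 + (-3456 + 192*sqrt(3))) = -12679 + (4837 + 192*sqrt(3)) = -7842 + 192*sqrt(3)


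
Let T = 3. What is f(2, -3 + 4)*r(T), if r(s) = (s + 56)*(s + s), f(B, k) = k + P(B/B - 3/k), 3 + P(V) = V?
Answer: -1416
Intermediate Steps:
P(V) = -3 + V
f(B, k) = -2 + k - 3/k (f(B, k) = k + (-3 + (B/B - 3/k)) = k + (-3 + (1 - 3/k)) = k + (-2 - 3/k) = -2 + k - 3/k)
r(s) = 2*s*(56 + s) (r(s) = (56 + s)*(2*s) = 2*s*(56 + s))
f(2, -3 + 4)*r(T) = (-2 + (-3 + 4) - 3/(-3 + 4))*(2*3*(56 + 3)) = (-2 + 1 - 3/1)*(2*3*59) = (-2 + 1 - 3*1)*354 = (-2 + 1 - 3)*354 = -4*354 = -1416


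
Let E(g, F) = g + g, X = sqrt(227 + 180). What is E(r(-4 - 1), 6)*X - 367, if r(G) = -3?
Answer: -367 - 6*sqrt(407) ≈ -488.05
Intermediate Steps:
X = sqrt(407) ≈ 20.174
E(g, F) = 2*g
E(r(-4 - 1), 6)*X - 367 = (2*(-3))*sqrt(407) - 367 = -6*sqrt(407) - 367 = -367 - 6*sqrt(407)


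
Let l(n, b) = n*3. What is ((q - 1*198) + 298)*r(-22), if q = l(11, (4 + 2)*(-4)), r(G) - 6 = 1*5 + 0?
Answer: 1463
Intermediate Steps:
l(n, b) = 3*n
r(G) = 11 (r(G) = 6 + (1*5 + 0) = 6 + (5 + 0) = 6 + 5 = 11)
q = 33 (q = 3*11 = 33)
((q - 1*198) + 298)*r(-22) = ((33 - 1*198) + 298)*11 = ((33 - 198) + 298)*11 = (-165 + 298)*11 = 133*11 = 1463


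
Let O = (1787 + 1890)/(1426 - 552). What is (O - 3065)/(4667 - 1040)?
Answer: -297237/352222 ≈ -0.84389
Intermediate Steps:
O = 3677/874 ≈ 4.2071
(O - 3065)/(4667 - 1040) = (3677/874 - 3065)/(4667 - 1040) = -2675133/874/3627 = -2675133/874*1/3627 = -297237/352222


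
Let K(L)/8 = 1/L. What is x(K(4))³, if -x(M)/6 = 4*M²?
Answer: -884736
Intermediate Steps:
K(L) = 8/L
x(M) = -24*M²
x(K(4))³ = (-24*(8/4)²)³ = (-24*(8*(¼))²)³ = (-24*2²)³ = (-24*4)³ = (-96)³ = -884736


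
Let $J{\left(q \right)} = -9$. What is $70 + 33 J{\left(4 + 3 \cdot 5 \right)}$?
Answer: $-227$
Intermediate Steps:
$70 + 33 J{\left(4 + 3 \cdot 5 \right)} = 70 + 33 \left(-9\right) = 70 - 297 = -227$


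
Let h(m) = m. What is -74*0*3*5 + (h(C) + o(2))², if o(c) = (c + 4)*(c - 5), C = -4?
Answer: 484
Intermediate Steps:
o(c) = (-5 + c)*(4 + c) (o(c) = (4 + c)*(-5 + c) = (-5 + c)*(4 + c))
-74*0*3*5 + (h(C) + o(2))² = -74*0*3*5 + (-4 + (-20 + 2² - 1*2))² = -0*5 + (-4 + (-20 + 4 - 2))² = -74*0 + (-4 - 18)² = 0 + (-22)² = 0 + 484 = 484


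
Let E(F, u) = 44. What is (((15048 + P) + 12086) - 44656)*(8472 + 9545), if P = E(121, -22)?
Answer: -314901126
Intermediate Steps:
P = 44
(((15048 + P) + 12086) - 44656)*(8472 + 9545) = (((15048 + 44) + 12086) - 44656)*(8472 + 9545) = ((15092 + 12086) - 44656)*18017 = (27178 - 44656)*18017 = -17478*18017 = -314901126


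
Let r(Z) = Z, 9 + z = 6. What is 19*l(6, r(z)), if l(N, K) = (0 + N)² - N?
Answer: 570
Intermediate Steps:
z = -3 (z = -9 + 6 = -3)
l(N, K) = N² - N
19*l(6, r(z)) = 19*(6*(-1 + 6)) = 19*(6*5) = 19*30 = 570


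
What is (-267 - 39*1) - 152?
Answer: -458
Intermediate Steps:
(-267 - 39*1) - 152 = (-267 - 39) - 152 = -306 - 152 = -458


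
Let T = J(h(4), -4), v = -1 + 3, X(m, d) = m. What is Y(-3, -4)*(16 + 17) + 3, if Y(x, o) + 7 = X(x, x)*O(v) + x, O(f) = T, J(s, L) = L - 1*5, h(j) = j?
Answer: 564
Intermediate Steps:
J(s, L) = -5 + L (J(s, L) = L - 5 = -5 + L)
v = 2
T = -9 (T = -5 - 4 = -9)
O(f) = -9
Y(x, o) = -7 - 8*x (Y(x, o) = -7 + (x*(-9) + x) = -7 + (-9*x + x) = -7 - 8*x)
Y(-3, -4)*(16 + 17) + 3 = (-7 - 8*(-3))*(16 + 17) + 3 = (-7 + 24)*33 + 3 = 17*33 + 3 = 561 + 3 = 564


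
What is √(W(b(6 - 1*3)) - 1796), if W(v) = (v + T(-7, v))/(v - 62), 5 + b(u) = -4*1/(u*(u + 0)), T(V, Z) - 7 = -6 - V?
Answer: I*√661748365/607 ≈ 42.38*I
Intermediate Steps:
T(V, Z) = 1 - V (T(V, Z) = 7 + (-6 - V) = 1 - V)
b(u) = -5 - 4/u² (b(u) = -5 - 4*1/(u*(u + 0)) = -5 - 4/u²)
W(v) = (8 + v)/(-62 + v) (W(v) = (v + (1 - 1*(-7)))/(v - 62) = (v + (1 + 7))/(-62 + v) = (v + 8)/(-62 + v) = (8 + v)/(-62 + v))
√(W(b(6 - 1*3)) - 1796) = √((8 + (-5 - 4/(6 - 1*3)²))/(-62 + (-5 - 4/(6 - 1*3)²)) - 1796) = √((8 + (-5 - 4/(6 - 3)²))/(-62 + (-5 - 4/(6 - 3)²)) - 1796) = √((8 + (-5 - 4/3²))/(-62 + (-5 - 4/3²)) - 1796) = √((8 + (-5 - 4*⅑))/(-62 + (-5 - 4*⅑)) - 1796) = √((8 + (-5 - 4/9))/(-62 + (-5 - 4/9)) - 1796) = √((8 - 49/9)/(-62 - 49/9) - 1796) = √((23/9)/(-607/9) - 1796) = √(-9/607*23/9 - 1796) = √(-23/607 - 1796) = √(-1090195/607) = I*√661748365/607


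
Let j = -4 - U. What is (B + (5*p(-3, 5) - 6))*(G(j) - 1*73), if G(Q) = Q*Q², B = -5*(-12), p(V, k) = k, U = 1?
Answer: -15642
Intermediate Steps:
B = 60
j = -5 (j = -4 - 1*1 = -4 - 1 = -5)
G(Q) = Q³
(B + (5*p(-3, 5) - 6))*(G(j) - 1*73) = (60 + (5*5 - 6))*((-5)³ - 1*73) = (60 + (25 - 6))*(-125 - 73) = (60 + 19)*(-198) = 79*(-198) = -15642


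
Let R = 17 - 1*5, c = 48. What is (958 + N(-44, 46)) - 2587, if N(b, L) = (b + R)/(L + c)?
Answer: -76579/47 ≈ -1629.3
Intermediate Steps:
R = 12 (R = 17 - 5 = 12)
N(b, L) = (12 + b)/(48 + L) (N(b, L) = (b + 12)/(L + 48) = (12 + b)/(48 + L))
(958 + N(-44, 46)) - 2587 = (958 + (12 - 44)/(48 + 46)) - 2587 = (958 - 32/94) - 2587 = (958 + (1/94)*(-32)) - 2587 = (958 - 16/47) - 2587 = 45010/47 - 2587 = -76579/47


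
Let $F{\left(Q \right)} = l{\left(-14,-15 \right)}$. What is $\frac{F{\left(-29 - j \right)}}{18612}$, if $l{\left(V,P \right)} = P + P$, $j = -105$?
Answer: $- \frac{5}{3102} \approx -0.0016119$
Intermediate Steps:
$l{\left(V,P \right)} = 2 P$
$F{\left(Q \right)} = -30$ ($F{\left(Q \right)} = 2 \left(-15\right) = -30$)
$\frac{F{\left(-29 - j \right)}}{18612} = - \frac{30}{18612} = \left(-30\right) \frac{1}{18612} = - \frac{5}{3102}$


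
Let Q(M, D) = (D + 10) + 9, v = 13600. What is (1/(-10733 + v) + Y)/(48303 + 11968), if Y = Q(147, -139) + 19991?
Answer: 56970158/172796957 ≈ 0.32969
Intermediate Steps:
Q(M, D) = 19 + D (Q(M, D) = (10 + D) + 9 = 19 + D)
Y = 19871 (Y = (19 - 139) + 19991 = -120 + 19991 = 19871)
(1/(-10733 + v) + Y)/(48303 + 11968) = (1/(-10733 + 13600) + 19871)/(48303 + 11968) = (1/2867 + 19871)/60271 = (1/2867 + 19871)*(1/60271) = (56970158/2867)*(1/60271) = 56970158/172796957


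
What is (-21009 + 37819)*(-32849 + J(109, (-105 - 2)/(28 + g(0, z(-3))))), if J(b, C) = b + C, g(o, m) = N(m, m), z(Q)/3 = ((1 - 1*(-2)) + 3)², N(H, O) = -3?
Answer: -2752156734/5 ≈ -5.5043e+8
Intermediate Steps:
z(Q) = 108 (z(Q) = 3*((1 - 1*(-2)) + 3)² = 3*((1 + 2) + 3)² = 3*(3 + 3)² = 3*6² = 3*36 = 108)
g(o, m) = -3
J(b, C) = C + b
(-21009 + 37819)*(-32849 + J(109, (-105 - 2)/(28 + g(0, z(-3))))) = (-21009 + 37819)*(-32849 + ((-105 - 2)/(28 - 3) + 109)) = 16810*(-32849 + (-107/25 + 109)) = 16810*(-32849 + 2618/25) = 16810*(-818607/25) = -2752156734/5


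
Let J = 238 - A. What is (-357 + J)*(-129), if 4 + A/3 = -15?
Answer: 7998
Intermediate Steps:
A = -57 (A = -12 + 3*(-15) = -12 - 45 = -57)
J = 295 (J = 238 - 1*(-57) = 238 + 57 = 295)
(-357 + J)*(-129) = (-357 + 295)*(-129) = -62*(-129) = 7998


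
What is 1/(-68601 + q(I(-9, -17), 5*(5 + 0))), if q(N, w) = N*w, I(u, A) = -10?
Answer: -1/68851 ≈ -1.4524e-5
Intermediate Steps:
1/(-68601 + q(I(-9, -17), 5*(5 + 0))) = 1/(-68601 - 50*(5 + 0)) = 1/(-68601 - 50*5) = 1/(-68601 - 10*25) = 1/(-68601 - 250) = 1/(-68851) = -1/68851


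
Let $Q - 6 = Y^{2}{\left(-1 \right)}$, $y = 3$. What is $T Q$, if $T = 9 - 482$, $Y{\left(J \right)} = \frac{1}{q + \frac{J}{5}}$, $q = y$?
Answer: $- \frac{568073}{196} \approx -2898.3$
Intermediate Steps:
$q = 3$
$Y{\left(J \right)} = \frac{1}{3 + \frac{J}{5}}$
$T = -473$
$Q = \frac{1201}{196}$ ($Q = 6 + \left(\frac{5}{15 - 1}\right)^{2} = 6 + \left(\frac{5}{14}\right)^{2} = 6 + \frac{25}{196} = \frac{1201}{196} \approx 6.1275$)
$T Q = \left(-473\right) \frac{1201}{196} = - \frac{568073}{196}$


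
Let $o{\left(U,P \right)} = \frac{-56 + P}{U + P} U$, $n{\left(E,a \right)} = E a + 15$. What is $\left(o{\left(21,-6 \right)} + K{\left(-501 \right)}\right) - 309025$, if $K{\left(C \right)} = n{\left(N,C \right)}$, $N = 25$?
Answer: $- \frac{1608109}{5} \approx -3.2162 \cdot 10^{5}$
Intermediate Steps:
$n{\left(E,a \right)} = 15 + E a$
$K{\left(C \right)} = 15 + 25 C$
$o{\left(U,P \right)} = \frac{U \left(-56 + P\right)}{P + U}$ ($o{\left(U,P \right)} = \frac{-56 + P}{P + U} U = \frac{U \left(-56 + P\right)}{P + U}$)
$\left(o{\left(21,-6 \right)} + K{\left(-501 \right)}\right) - 309025 = \left(\frac{21 \left(-56 - 6\right)}{-6 + 21} + \left(15 + 25 \left(-501\right)\right)\right) - 309025 = \left(21 \cdot \frac{1}{15} \left(-62\right) + \left(15 - 12525\right)\right) - 309025 = \left(21 \cdot \frac{1}{15} \left(-62\right) - 12510\right) - 309025 = \left(- \frac{434}{5} - 12510\right) - 309025 = - \frac{62984}{5} - 309025 = - \frac{1608109}{5}$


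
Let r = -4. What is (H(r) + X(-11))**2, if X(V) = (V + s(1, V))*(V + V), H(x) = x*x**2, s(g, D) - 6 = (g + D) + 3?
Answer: 40000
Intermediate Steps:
s(g, D) = 9 + D + g (s(g, D) = 6 + ((g + D) + 3) = 6 + ((D + g) + 3) = 6 + (3 + D + g) = 9 + D + g)
H(x) = x**3
X(V) = 2*V*(10 + 2*V) (X(V) = (V + (9 + V + 1))*(V + V) = (V + (10 + V))*(2*V) = (10 + 2*V)*(2*V) = 2*V*(10 + 2*V))
(H(r) + X(-11))**2 = ((-4)**3 + 4*(-11)*(5 - 11))**2 = (-64 + 4*(-11)*(-6))**2 = (-64 + 264)**2 = 200**2 = 40000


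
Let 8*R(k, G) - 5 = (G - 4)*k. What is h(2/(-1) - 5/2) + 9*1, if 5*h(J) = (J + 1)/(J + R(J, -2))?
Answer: 52/5 ≈ 10.400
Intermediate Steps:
R(k, G) = 5/8 + k*(-4 + G)/8 (R(k, G) = 5/8 + ((G - 4)*k)/8 = 5/8 + ((-4 + G)*k)/8 = 5/8 + (k*(-4 + G))/8 = 5/8 + k*(-4 + G)/8)
h(J) = (1 + J)/(5*(5/8 + J/4)) (h(J) = ((J + 1)/(J + (5/8 - J/2 + (1/8)*(-2)*J)))/5 = ((1 + J)/(J + (5/8 - J/2 - J/4)))/5 = ((1 + J)/(J + (5/8 - 3*J/4)))/5 = ((1 + J)/(5/8 + J/4))/5 = (1 + J)/(5*(5/8 + J/4)))
h(2/(-1) - 5/2) + 9*1 = 8*(1 + (2/(-1) - 5/2))/(5*(5 + 2*(2/(-1) - 5/2))) + 9*1 = 8*(1 + (2*(-1) - 5*1/2))/(5*(5 + 2*(2*(-1) - 5*1/2))) + 9 = 8*(1 + (-2 - 5/2))/(5*(5 + 2*(-2 - 5/2))) + 9 = 8*(1 - 9/2)/(5*(5 + 2*(-9/2))) + 9 = (8/5)*(-7/2)/(5 - 9) + 9 = (8/5)*(-7/2)/(-4) + 9 = (8/5)*(-1/4)*(-7/2) + 9 = 7/5 + 9 = 52/5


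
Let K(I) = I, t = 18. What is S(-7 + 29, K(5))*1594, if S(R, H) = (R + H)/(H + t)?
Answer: 43038/23 ≈ 1871.2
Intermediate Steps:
S(R, H) = (H + R)/(18 + H) (S(R, H) = (R + H)/(H + 18) = (H + R)/(18 + H))
S(-7 + 29, K(5))*1594 = ((5 + (-7 + 29))/(18 + 5))*1594 = ((5 + 22)/23)*1594 = ((1/23)*27)*1594 = (27/23)*1594 = 43038/23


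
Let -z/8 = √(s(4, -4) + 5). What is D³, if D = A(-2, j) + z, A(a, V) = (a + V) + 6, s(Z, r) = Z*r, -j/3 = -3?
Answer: -25259 + 1576*I*√11 ≈ -25259.0 + 5227.0*I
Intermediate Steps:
j = 9 (j = -3*(-3) = 9)
A(a, V) = 6 + V + a (A(a, V) = (V + a) + 6 = 6 + V + a)
z = -8*I*√11 (z = -8*√(4*(-4) + 5) = -8*√(-16 + 5) = -8*I*√11 ≈ -26.533*I)
D = 13 - 8*I*√11 (D = (6 + 9 - 2) - 8*I*√11 = 13 - 8*I*√11 ≈ 13.0 - 26.533*I)
D³ = (13 - 8*I*√11)³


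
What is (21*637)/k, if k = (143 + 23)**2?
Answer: 13377/27556 ≈ 0.48545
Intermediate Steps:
k = 27556 (k = 166**2 = 27556)
(21*637)/k = (21*637)/27556 = 13377*(1/27556) = 13377/27556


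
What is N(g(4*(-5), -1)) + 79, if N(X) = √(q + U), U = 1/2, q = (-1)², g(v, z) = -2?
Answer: 79 + √6/2 ≈ 80.225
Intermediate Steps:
q = 1
U = ½ ≈ 0.50000
N(X) = √6/2 (N(X) = √(1 + ½) = √(3/2) = √6/2)
N(g(4*(-5), -1)) + 79 = √6/2 + 79 = 79 + √6/2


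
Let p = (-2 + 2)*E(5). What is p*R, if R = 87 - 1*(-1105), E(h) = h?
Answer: 0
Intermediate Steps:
R = 1192 (R = 87 + 1105 = 1192)
p = 0 (p = (-2 + 2)*5 = 0*5 = 0)
p*R = 0*1192 = 0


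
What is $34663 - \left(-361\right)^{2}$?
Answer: $-95658$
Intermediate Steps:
$34663 - \left(-361\right)^{2} = 34663 - 130321 = -95658$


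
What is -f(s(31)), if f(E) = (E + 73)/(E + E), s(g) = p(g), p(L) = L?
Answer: -52/31 ≈ -1.6774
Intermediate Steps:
s(g) = g
f(E) = (73 + E)/(2*E) (f(E) = (73 + E)/((2*E)) = (73 + E)*(1/(2*E)) = (73 + E)/(2*E))
-f(s(31)) = -(73 + 31)/(2*31) = -104/(2*31) = -1*52/31 = -52/31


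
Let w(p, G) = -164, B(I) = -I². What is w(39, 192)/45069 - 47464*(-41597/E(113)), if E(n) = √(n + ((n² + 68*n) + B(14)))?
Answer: -164/45069 + 987180004*√20370/10185 ≈ 1.3833e+7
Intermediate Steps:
E(n) = √(-196 + n² + 69*n) (E(n) = √(n + ((n² + 68*n) - 1*14²)) = √(n + ((n² + 68*n) - 1*196)) = √(n + ((n² + 68*n) - 196)) = √(n + (-196 + n² + 68*n)) = √(-196 + n² + 69*n))
w(39, 192)/45069 - 47464*(-41597/E(113)) = -164/45069 - 47464*(-41597/√(-196 + 113² + 69*113)) = -164*1/45069 - 47464*(-41597/√(-196 + 12769 + 7797)) = -164/45069 - 47464*(-41597*√20370/20370) = -164/45069 - (-987180004)*√20370/10185 = -164/45069 + 987180004*√20370/10185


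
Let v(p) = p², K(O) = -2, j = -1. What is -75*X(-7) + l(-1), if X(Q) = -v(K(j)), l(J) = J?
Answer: 299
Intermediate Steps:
X(Q) = -4 (X(Q) = -1*(-2)² = -1*4 = -4)
-75*X(-7) + l(-1) = -75*(-4) - 1 = 300 - 1 = 299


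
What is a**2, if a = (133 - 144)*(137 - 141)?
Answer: 1936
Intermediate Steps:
a = 44 (a = -11*(-4) = 44)
a**2 = 44**2 = 1936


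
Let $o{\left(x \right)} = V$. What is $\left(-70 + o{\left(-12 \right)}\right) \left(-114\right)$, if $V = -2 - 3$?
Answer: $8550$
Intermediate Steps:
$V = -5$
$o{\left(x \right)} = -5$
$\left(-70 + o{\left(-12 \right)}\right) \left(-114\right) = \left(-70 - 5\right) \left(-114\right) = \left(-75\right) \left(-114\right) = 8550$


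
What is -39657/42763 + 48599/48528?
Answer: 153764141/2075202864 ≈ 0.074096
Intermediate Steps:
-39657/42763 + 48599/48528 = 153764141/2075202864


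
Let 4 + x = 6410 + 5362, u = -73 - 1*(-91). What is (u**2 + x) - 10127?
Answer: 1965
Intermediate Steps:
u = 18 (u = -73 + 91 = 18)
x = 11768 (x = -4 + (6410 + 5362) = -4 + 11772 = 11768)
(u**2 + x) - 10127 = (18**2 + 11768) - 10127 = (324 + 11768) - 10127 = 12092 - 10127 = 1965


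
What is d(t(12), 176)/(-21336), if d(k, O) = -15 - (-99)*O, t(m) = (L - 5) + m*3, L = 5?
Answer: -829/1016 ≈ -0.81594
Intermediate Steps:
t(m) = 3*m (t(m) = (5 - 5) + m*3 = 0 + 3*m = 3*m)
d(k, O) = -15 + 99*O
d(t(12), 176)/(-21336) = (-15 + 99*176)/(-21336) = (-15 + 17424)*(-1/21336) = 17409*(-1/21336) = -829/1016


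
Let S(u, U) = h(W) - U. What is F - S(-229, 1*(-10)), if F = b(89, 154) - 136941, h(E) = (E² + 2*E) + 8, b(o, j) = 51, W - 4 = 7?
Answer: -137051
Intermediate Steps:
W = 11 (W = 4 + 7 = 11)
h(E) = 8 + E² + 2*E
S(u, U) = 151 - U (S(u, U) = (8 + 11² + 2*11) - U = (8 + 121 + 22) - U = 151 - U)
F = -136890 (F = 51 - 136941 = -136890)
F - S(-229, 1*(-10)) = -136890 - (151 - (-10)) = -136890 - (151 - 1*(-10)) = -136890 - (151 + 10) = -136890 - 1*161 = -136890 - 161 = -137051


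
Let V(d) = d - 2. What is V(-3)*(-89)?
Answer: 445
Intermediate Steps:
V(d) = -2 + d
V(-3)*(-89) = (-2 - 3)*(-89) = -5*(-89) = 445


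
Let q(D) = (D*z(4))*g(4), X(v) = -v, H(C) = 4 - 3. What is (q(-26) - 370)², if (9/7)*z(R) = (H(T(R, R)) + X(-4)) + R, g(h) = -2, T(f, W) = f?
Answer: 36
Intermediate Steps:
H(C) = 1
z(R) = 35/9 + 7*R/9 (z(R) = 7*((1 - 1*(-4)) + R)/9 = 7*((1 + 4) + R)/9 = 7*(5 + R)/9 = 35/9 + 7*R/9)
q(D) = -14*D (q(D) = (D*(35/9 + (7/9)*4))*(-2) = (D*(35/9 + 28/9))*(-2) = (D*7)*(-2) = (7*D)*(-2) = -14*D)
(q(-26) - 370)² = (-14*(-26) - 370)² = (364 - 370)² = (-6)² = 36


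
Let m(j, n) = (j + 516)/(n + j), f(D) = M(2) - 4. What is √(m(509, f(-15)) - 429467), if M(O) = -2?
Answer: 2*I*√27164625157/503 ≈ 655.34*I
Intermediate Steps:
f(D) = -6 (f(D) = -2 - 4 = -6)
m(j, n) = (516 + j)/(j + n)
√(m(509, f(-15)) - 429467) = √((516 + 509)/(509 - 6) - 429467) = √(1025/503 - 429467) = √(-216020876/503) = 2*I*√27164625157/503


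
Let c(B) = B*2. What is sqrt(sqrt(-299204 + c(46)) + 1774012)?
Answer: sqrt(1774012 + 22*I*sqrt(618)) ≈ 1331.9 + 0.21*I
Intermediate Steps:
c(B) = 2*B
sqrt(sqrt(-299204 + c(46)) + 1774012) = sqrt(sqrt(-299204 + 2*46) + 1774012) = sqrt(sqrt(-299204 + 92) + 1774012) = sqrt(sqrt(-299112) + 1774012) = sqrt(22*I*sqrt(618) + 1774012) = sqrt(1774012 + 22*I*sqrt(618))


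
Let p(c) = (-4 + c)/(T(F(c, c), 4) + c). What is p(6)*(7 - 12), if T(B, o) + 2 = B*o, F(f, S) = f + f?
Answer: -5/26 ≈ -0.19231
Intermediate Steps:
F(f, S) = 2*f
T(B, o) = -2 + B*o
p(c) = (-4 + c)/(-2 + 9*c) (p(c) = (-4 + c)/((-2 + (2*c)*4) + c) = (-4 + c)/((-2 + 8*c) + c) = (-4 + c)/(-2 + 9*c))
p(6)*(7 - 12) = ((-4 + 6)/(-2 + 9*6))*(7 - 12) = (2/(-2 + 54))*(-5) = (2/52)*(-5) = ((1/52)*2)*(-5) = (1/26)*(-5) = -5/26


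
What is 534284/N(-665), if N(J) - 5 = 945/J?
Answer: 2537849/17 ≈ 1.4929e+5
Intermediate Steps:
N(J) = 5 + 945/J
534284/N(-665) = 534284/(5 + 945/(-665)) = 534284/(5 + 945*(-1/665)) = 534284/(5 - 27/19) = 534284/(68/19) = 534284*(19/68) = 2537849/17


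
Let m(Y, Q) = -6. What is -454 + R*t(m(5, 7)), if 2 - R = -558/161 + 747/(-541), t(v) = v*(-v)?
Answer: -61012346/87101 ≈ -700.48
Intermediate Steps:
t(v) = -v²
R = 596347/87101 (R = 2 - (-558/161 + 747/(-541)) = 2 - (-558*1/161 + 747*(-1/541)) = 2 - (-558/161 - 747/541) = 2 - 1*(-422145/87101) = 2 + 422145/87101 = 596347/87101 ≈ 6.8466)
-454 + R*t(m(5, 7)) = -454 + 596347*(-1*(-6)²)/87101 = -454 + 596347*(-1*36)/87101 = -454 + (596347/87101)*(-36) = -454 - 21468492/87101 = -61012346/87101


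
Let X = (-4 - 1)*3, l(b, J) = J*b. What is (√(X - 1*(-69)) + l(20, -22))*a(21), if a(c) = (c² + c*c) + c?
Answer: -397320 + 2709*√6 ≈ -3.9068e+5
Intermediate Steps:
a(c) = c + 2*c² (a(c) = (c² + c²) + c = 2*c² + c = c + 2*c²)
X = -15 (X = -5*3 = -15)
(√(X - 1*(-69)) + l(20, -22))*a(21) = (√(-15 - 1*(-69)) - 22*20)*(21*(1 + 2*21)) = (√(-15 + 69) - 440)*(21*(1 + 42)) = (√54 - 440)*(21*43) = (3*√6 - 440)*903 = (-440 + 3*√6)*903 = -397320 + 2709*√6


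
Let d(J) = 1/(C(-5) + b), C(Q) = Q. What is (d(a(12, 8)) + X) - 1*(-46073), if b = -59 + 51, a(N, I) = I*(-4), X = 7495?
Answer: 696383/13 ≈ 53568.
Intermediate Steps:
a(N, I) = -4*I
b = -8
d(J) = -1/13 (d(J) = 1/(-5 - 8) = 1/(-13) = -1/13)
(d(a(12, 8)) + X) - 1*(-46073) = (-1/13 + 7495) - 1*(-46073) = 97434/13 + 46073 = 696383/13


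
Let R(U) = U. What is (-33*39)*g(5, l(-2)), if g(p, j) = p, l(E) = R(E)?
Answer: -6435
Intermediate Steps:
l(E) = E
(-33*39)*g(5, l(-2)) = -33*39*5 = -1287*5 = -6435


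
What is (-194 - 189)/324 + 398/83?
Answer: 97163/26892 ≈ 3.6131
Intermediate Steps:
(-194 - 189)/324 + 398/83 = -383*1/324 + 398*(1/83) = -383/324 + 398/83 = 97163/26892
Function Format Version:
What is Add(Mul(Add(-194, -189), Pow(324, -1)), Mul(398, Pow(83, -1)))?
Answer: Rational(97163, 26892) ≈ 3.6131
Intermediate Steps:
Add(Mul(Add(-194, -189), Pow(324, -1)), Mul(398, Pow(83, -1))) = Add(Mul(-383, Rational(1, 324)), Mul(398, Rational(1, 83))) = Add(Rational(-383, 324), Rational(398, 83)) = Rational(97163, 26892)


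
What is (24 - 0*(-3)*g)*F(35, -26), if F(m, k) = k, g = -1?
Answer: -624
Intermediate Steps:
(24 - 0*(-3)*g)*F(35, -26) = (24 - 0*(-3)*(-1))*(-26) = (24 - 0*(-1))*(-26) = (24 - 1*0)*(-26) = (24 + 0)*(-26) = 24*(-26) = -624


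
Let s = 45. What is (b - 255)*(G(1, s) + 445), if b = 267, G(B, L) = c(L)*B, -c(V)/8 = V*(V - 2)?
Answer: -180420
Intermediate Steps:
c(V) = -8*V*(-2 + V) (c(V) = -8*V*(V - 2) = -8*V*(-2 + V))
G(B, L) = 8*B*L*(2 - L) (G(B, L) = (8*L*(2 - L))*B = 8*B*L*(2 - L))
(b - 255)*(G(1, s) + 445) = (267 - 255)*(8*1*45*(2 - 1*45) + 445) = 12*(8*1*45*(2 - 45) + 445) = 12*(8*1*45*(-43) + 445) = 12*(-15480 + 445) = 12*(-15035) = -180420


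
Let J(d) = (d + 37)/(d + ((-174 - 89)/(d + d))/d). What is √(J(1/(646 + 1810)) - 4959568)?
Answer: I*√18821989623671897416304666931031/1948098178303 ≈ 2227.0*I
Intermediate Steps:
J(d) = (37 + d)/(d - 263/(2*d²)) (J(d) = (37 + d)/(d + (-263*1/(2*d))/d) = (37 + d)/(d + (-263/(2*d))/d) = (37 + d)/(d - 263/(2*d²)))
√(J(1/(646 + 1810)) - 4959568) = √(2*(1/(646 + 1810))²*(37 + 1/(646 + 1810))/(-263 + 2*(1/(646 + 1810))³) - 4959568) = √(2*(1/2456)²*(37 + 1/2456)/(-263 + 2*(1/2456)³) - 4959568) = √(2*(1/6031936)*(90873/2456)/(-263 + 2*(1/14814434816)) - 4959568) = √(2*(1/6031936)*(90873/2456)/(-263 + 1/7407217408) - 4959568) = √(2*(1/6031936)*(90873/2456)/(-1948098178303/7407217408) - 4959568) = √(2*(1/6031936)*(-7407217408/1948098178303)*(90873/2456) - 4959568) = √(-90873/1948098178303 - 4959568) = √(-9661725385969943977/1948098178303) = I*√18821989623671897416304666931031/1948098178303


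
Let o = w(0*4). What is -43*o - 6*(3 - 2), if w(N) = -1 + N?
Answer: 37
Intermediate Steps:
o = -1 (o = -1 + 0*4 = -1 + 0 = -1)
-43*o - 6*(3 - 2) = -43*(-1) - 6*(3 - 2) = 43 - 6*1 = 43 - 6 = 37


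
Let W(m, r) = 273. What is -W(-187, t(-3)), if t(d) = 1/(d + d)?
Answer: -273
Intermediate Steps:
t(d) = 1/(2*d)
-W(-187, t(-3)) = -1*273 = -273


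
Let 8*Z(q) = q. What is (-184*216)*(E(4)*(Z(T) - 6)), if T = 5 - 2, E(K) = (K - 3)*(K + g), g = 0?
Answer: 894240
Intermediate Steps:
E(K) = K*(-3 + K) (E(K) = (K - 3)*(K + 0) = (-3 + K)*K = K*(-3 + K))
T = 3
Z(q) = q/8
(-184*216)*(E(4)*(Z(T) - 6)) = (-184*216)*((4*(-3 + 4))*((⅛)*3 - 6)) = -39744*4*1*(3/8 - 6) = -158976*(-45)/8 = -39744*(-45/2) = 894240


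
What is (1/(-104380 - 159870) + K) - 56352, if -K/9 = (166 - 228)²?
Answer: -24033009001/264250 ≈ -90948.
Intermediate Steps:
K = -34596 (K = -9*(166 - 228)² = -9*(-62)² = -9*3844 = -34596)
(1/(-104380 - 159870) + K) - 56352 = (1/(-104380 - 159870) - 34596) - 56352 = (1/(-264250) - 34596) - 56352 = (-1/264250 - 34596) - 56352 = -9141993001/264250 - 56352 = -24033009001/264250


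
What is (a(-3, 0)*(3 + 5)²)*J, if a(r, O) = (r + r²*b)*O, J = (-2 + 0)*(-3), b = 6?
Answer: 0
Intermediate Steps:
J = 6 (J = -2*(-3) = 6)
a(r, O) = O*(r + 6*r²) (a(r, O) = (r + r²*6)*O = (r + 6*r²)*O = O*(r + 6*r²))
(a(-3, 0)*(3 + 5)²)*J = ((0*(-3)*(1 + 6*(-3)))*(3 + 5)²)*6 = ((0*(-3)*(1 - 18))*8²)*6 = ((0*(-3)*(-17))*64)*6 = (0*64)*6 = 0*6 = 0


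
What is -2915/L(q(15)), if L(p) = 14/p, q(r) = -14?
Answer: 2915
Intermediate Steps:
-2915/L(q(15)) = -2915/(14/(-14)) = -2915/(14*(-1/14)) = -2915/(-1) = -2915*(-1) = 2915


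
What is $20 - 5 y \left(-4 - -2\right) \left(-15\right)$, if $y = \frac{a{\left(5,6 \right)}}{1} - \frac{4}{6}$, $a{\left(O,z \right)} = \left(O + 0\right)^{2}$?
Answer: $-73000$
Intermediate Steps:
$a{\left(O,z \right)} = O^{2}$
$y = \frac{73}{3}$ ($y = \frac{5^{2}}{1} - \frac{4}{6} = 25 \cdot 1 - \frac{2}{3} = 25 - \frac{2}{3} = \frac{73}{3} \approx 24.333$)
$20 - 5 y \left(-4 - -2\right) \left(-15\right) = 20 \left(-5\right) \frac{73}{3} \left(-4 - -2\right) \left(-15\right) = 20 \left(- \frac{365 \left(-4 + 2\right)}{3}\right) \left(-15\right) = 20 \left(\left(- \frac{365}{3}\right) \left(-2\right)\right) \left(-15\right) = 20 \cdot \frac{730}{3} \left(-15\right) = \frac{14600}{3} \left(-15\right) = -73000$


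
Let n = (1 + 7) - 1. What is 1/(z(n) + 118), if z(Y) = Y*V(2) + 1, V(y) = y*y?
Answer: 1/147 ≈ 0.0068027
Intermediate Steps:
n = 7 (n = 8 - 1 = 7)
V(y) = y²
z(Y) = 1 + 4*Y (z(Y) = Y*2² + 1 = Y*4 + 1 = 4*Y + 1 = 1 + 4*Y)
1/(z(n) + 118) = 1/((1 + 4*7) + 118) = 1/((1 + 28) + 118) = 1/(29 + 118) = 1/147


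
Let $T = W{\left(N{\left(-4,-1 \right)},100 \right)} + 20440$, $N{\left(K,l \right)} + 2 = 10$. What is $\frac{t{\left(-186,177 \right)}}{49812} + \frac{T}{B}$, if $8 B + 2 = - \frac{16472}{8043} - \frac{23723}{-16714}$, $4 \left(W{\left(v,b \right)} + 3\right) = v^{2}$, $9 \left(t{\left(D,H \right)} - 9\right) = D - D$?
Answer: $- \frac{3232062511078071}{51923547284} \approx -62247.0$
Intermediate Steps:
$N{\left(K,l \right)} = 8$ ($N{\left(K,l \right)} = -2 + 10 = 8$)
$t{\left(D,H \right)} = 9$ ($t{\left(D,H \right)} = 9 + \frac{D - D}{9} = 9 + \frac{1}{9} \cdot 0 = 9 + 0 = 9$)
$W{\left(v,b \right)} = -3 + \frac{v^{2}}{4}$
$B = - \frac{353370323}{1075445616}$ ($B = - \frac{1}{4} + \frac{- \frac{16472}{8043} - \frac{23723}{-16714}}{8} = - \frac{1}{4} + \frac{\left(-16472\right) \frac{1}{8043} - - \frac{23723}{16714}}{8} = - \frac{1}{4} + \frac{- \frac{16472}{8043} + \frac{23723}{16714}}{8} = - \frac{1}{4} + \frac{1}{8} \left(- \frac{84508919}{134430702}\right) = - \frac{1}{4} - \frac{84508919}{1075445616} = - \frac{353370323}{1075445616} \approx -0.32858$)
$T = 20453$ ($T = \left(-3 + \frac{8^{2}}{4}\right) + 20440 = \left(-3 + \frac{1}{4} \cdot 64\right) + 20440 = \left(-3 + 16\right) + 20440 = 13 + 20440 = 20453$)
$\frac{t{\left(-186,177 \right)}}{49812} + \frac{T}{B} = \frac{9}{49812} + \frac{20453}{- \frac{353370323}{1075445616}} = 9 \cdot \frac{1}{49812} + 20453 \left(- \frac{1075445616}{353370323}\right) = \frac{3}{16604} - \frac{194655656496}{3127171} = - \frac{3232062511078071}{51923547284}$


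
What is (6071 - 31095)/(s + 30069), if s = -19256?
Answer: -25024/10813 ≈ -2.3143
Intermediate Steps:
(6071 - 31095)/(s + 30069) = (6071 - 31095)/(-19256 + 30069) = -25024/10813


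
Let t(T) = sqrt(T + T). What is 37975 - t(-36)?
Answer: 37975 - 6*I*sqrt(2) ≈ 37975.0 - 8.4853*I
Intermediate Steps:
t(T) = sqrt(2)*sqrt(T) (t(T) = sqrt(2*T) = sqrt(2)*sqrt(T))
37975 - t(-36) = 37975 - sqrt(2)*sqrt(-36) = 37975 - sqrt(2)*6*I = 37975 - 6*I*sqrt(2)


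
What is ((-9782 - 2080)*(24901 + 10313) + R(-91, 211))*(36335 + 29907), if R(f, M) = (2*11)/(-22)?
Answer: -27669844403498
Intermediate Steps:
R(f, M) = -1 (R(f, M) = 22*(-1/22) = -1)
((-9782 - 2080)*(24901 + 10313) + R(-91, 211))*(36335 + 29907) = ((-9782 - 2080)*(24901 + 10313) - 1)*(36335 + 29907) = (-11862*35214 - 1)*66242 = (-417708468 - 1)*66242 = -417708469*66242 = -27669844403498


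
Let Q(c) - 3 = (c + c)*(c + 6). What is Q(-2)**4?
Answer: 28561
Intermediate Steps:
Q(c) = 3 + 2*c*(6 + c) (Q(c) = 3 + (c + c)*(c + 6) = 3 + (2*c)*(6 + c) = 3 + 2*c*(6 + c))
Q(-2)**4 = (3 + 2*(-2)**2 + 12*(-2))**4 = (3 + 2*4 - 24)**4 = (3 + 8 - 24)**4 = (-13)**4 = 28561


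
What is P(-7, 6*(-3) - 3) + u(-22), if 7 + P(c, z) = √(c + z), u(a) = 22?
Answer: 15 + 2*I*√7 ≈ 15.0 + 5.2915*I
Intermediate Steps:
P(c, z) = -7 + √(c + z)
P(-7, 6*(-3) - 3) + u(-22) = (-7 + √(-7 + (6*(-3) - 3))) + 22 = (-7 + √(-7 + (-18 - 3))) + 22 = (-7 + √(-7 - 21)) + 22 = (-7 + √(-28)) + 22 = (-7 + 2*I*√7) + 22 = 15 + 2*I*√7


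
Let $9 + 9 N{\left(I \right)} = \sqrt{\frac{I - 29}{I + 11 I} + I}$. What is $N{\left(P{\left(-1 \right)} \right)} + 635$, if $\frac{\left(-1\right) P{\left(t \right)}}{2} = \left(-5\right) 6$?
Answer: $634 + \frac{\sqrt{216155}}{540} \approx 634.86$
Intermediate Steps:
$P{\left(t \right)} = 60$ ($P{\left(t \right)} = - 2 \left(\left(-5\right) 6\right) = \left(-2\right) \left(-30\right) = 60$)
$N{\left(I \right)} = -1 + \frac{\sqrt{I + \frac{-29 + I}{12 I}}}{9}$ ($N{\left(I \right)} = -1 + \frac{\sqrt{\frac{I - 29}{I + 11 I} + I}}{9} = -1 + \frac{\sqrt{\frac{-29 + I}{12 I} + I}}{9} = -1 + \frac{\sqrt{I + \frac{-29 + I}{12 I}}}{9}$)
$N{\left(P{\left(-1 \right)} \right)} + 635 = \left(-1 + \frac{\sqrt{3 - \frac{87}{60} + 36 \cdot 60}}{54}\right) + 635 = \left(-1 + \frac{\sqrt{3 - \frac{29}{20} + 2160}}{54}\right) + 635 = \left(-1 + \frac{\sqrt{\frac{43231}{20}}}{54}\right) + 635 = \left(-1 + \frac{\frac{1}{10} \sqrt{216155}}{54}\right) + 635 = \left(-1 + \frac{\sqrt{216155}}{540}\right) + 635 = 634 + \frac{\sqrt{216155}}{540}$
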